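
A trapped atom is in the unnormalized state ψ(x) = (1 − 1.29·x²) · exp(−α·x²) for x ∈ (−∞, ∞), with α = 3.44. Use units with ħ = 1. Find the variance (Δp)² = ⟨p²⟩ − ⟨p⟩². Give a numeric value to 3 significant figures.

Compute ⟨p⟩ and ⟨p²⟩ separately; (Δp)² = ⟨p²⟩ − ⟨p⟩².
Expand each integrand as polynomial × e^(−2αx²) and use ∫x^(2j)·e^(−2αx²) dx = (2j−1)!!/(4α)^j · √(π/(2α)), odd powers → 0; here √(π/(2α)) = 0.67574. Differentiate with the product rule, d/dx e^(−αx²) = −2αx·e^(−αx²).
Normalization: ∫|ψ|² dx = 0.56686.
⟨p⟩ = 0.0000 and ⟨p²⟩ = 5.1220.
(Δp)² = 5.1220 − (0.0000)² = 5.1220.

5.12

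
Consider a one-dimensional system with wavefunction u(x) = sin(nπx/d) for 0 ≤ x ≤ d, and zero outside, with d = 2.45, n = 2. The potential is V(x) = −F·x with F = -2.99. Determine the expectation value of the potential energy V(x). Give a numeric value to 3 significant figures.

3.66

⟨V⟩ = ∫ V(x)·|u|² dx / ∫|u|² dx.
With sin²θ = (1 − cos2θ)/2 on 0 ≤ x ≤ d: ∫sin²(nπx/d) dx = d/2, ∫x·sin²(nπx/d) dx = d²/4, ∫x²·sin²(nπx/d) dx = d³·(1/6 − 1/(4n²π²)); higher powers xᵏ the same way, integrating xᵏ·cos(2nπx/d) by parts.
State is unnormalized: ∫|u|² dx = 1.2250, and ∫u*·V(x)·u dx = 4.4869, so ⟨V⟩ = 4.4869 / 1.2250.
⟨V⟩ = 3.6628.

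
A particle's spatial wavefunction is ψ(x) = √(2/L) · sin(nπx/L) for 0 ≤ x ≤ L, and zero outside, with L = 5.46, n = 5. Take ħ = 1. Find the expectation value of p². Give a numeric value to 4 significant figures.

p² ψ = −ħ² d²ψ/dx²; ⟨p²⟩ = −ħ² ∫ ψ*·ψ'' dx.
d/dx sin(nπx/L) = (nπ/L)·cos(nπx/L) and d²/dx² sin(nπx/L) = −(nπ/L)²·sin(nπx/L); on 0 ≤ x ≤ L, ∫sin²(nπx/L) dx = L/2 and ∫sin(nπx/L)·cos(nπx/L) dx = 0.
⟨p²⟩ = 8.2766.

8.277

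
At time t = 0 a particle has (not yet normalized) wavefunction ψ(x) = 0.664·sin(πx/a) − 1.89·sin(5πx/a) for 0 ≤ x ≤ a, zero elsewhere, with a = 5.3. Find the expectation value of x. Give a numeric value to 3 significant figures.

2.65

⟨x⟩ = ∫ x·|ψ|² dx / ∫|ψ|² dx (integrals over the domain).
On 0 ≤ x ≤ a (j ≠ l): ∫sin²(jπx/a) dx = a/2, ∫sin(jπx/a)·sin(lπx/a) dx = 0; diagonal moments ∫x·sin²(jπx/a) dx = a²/4, ∫x²·sin²(jπx/a) dx = a³·(1/6 − 1/(4j²π²)); cross terms ∫x·sin(jπx/a)·sin(lπx/a) dx = 0 for j + l even and −4jla²/(π²(j² − l²)²) for j + l odd, ∫x²·sin(jπx/a)·sin(lπx/a) dx = (−1)^(j+l)·4jla³/(π²(j² − l²)²); higher powers the same way via product-to-sum and parts.
State is unnormalized: ∫|ψ|² dx = 10.634, and ∫ψ*·x·ψ dx = 28.181, so ⟨x⟩ = 28.181 / 10.634.
⟨x⟩ = 2.6500.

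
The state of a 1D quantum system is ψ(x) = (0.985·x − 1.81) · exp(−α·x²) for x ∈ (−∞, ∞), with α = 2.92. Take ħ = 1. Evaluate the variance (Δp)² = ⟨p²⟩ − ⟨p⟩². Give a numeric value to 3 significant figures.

3.06

Compute ⟨p⟩ and ⟨p²⟩ separately; (Δp)² = ⟨p²⟩ − ⟨p⟩².
Expand each integrand as polynomial × e^(−2αx²) and use ∫x^(2j)·e^(−2αx²) dx = (2j−1)!!/(4α)^j · √(π/(2α)), odd powers → 0; here √(π/(2α)) = 0.73345. Differentiate with the product rule, d/dx e^(−αx²) = −2αx·e^(−αx²).
Normalization: ∫|ψ|² dx = 2.4638.
⟨p⟩ = 0.0000 and ⟨p²⟩ = 3.0644.
(Δp)² = 3.0644 − (0.0000)² = 3.0644.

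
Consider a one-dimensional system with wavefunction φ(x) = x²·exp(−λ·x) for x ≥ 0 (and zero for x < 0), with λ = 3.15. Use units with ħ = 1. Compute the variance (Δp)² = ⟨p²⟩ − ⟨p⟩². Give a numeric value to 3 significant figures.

Compute ⟨p⟩ and ⟨p²⟩ separately; (Δp)² = ⟨p²⟩ − ⟨p⟩².
Differentiate x²·exp(−λ·x) with the product rule; every integrand then reduces to terms xʲ·e^(−2λx) on [0, ∞), with ∫₀^∞ xʲ·e^(−2λx) dx = j!/(2λ)^(j+1).
Normalization: ∫|φ|² dx = 0.0024183.
⟨p⟩ = 0.0000 and ⟨p²⟩ = 3.3075.
(Δp)² = 3.3075 − (0.0000)² = 3.3075.

3.31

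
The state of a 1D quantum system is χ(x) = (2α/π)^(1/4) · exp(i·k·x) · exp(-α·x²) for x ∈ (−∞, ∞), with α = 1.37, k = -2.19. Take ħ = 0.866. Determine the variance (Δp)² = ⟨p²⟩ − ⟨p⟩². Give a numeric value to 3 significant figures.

1.03

Compute ⟨p⟩ and ⟨p²⟩ separately; (Δp)² = ⟨p²⟩ − ⟨p⟩².
Gaussian moments: ∫x^(2j)·e^(−2αx²) dx = (2j−1)!!/(4α)^j · √(π/(2α)), odd powers integrate to 0; here √(π/(2α)) = 1.0708. Derivatives: χ′ = (ik − 2αx)·χ, χ″ = ((ik − 2αx)² − 2α)·χ; the odd-in-x pieces drop out.
⟨p⟩ = -1.8965 and ⟨p²⟩ = 4.6243.
(Δp)² = 4.6243 − (-1.8965)² = 1.0274.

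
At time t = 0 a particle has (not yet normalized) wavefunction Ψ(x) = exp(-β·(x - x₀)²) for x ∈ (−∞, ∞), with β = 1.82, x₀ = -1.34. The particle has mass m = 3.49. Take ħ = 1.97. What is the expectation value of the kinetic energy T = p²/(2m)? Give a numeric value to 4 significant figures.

T = −(ħ²/2m) d²/dx², so ⟨T⟩ = −(ħ²/2m) ∫ Ψ*·Ψ'' dx / ∫|Ψ|² dx; with m = 3.49.
Gaussian moments (u = x − x₀): ∫u^(2j)·e^(−2βu²) du = (2j−1)!!/(4β)^j · √(π/(2β)), odd powers integrate to 0; here √(π/(2β)) = 0.92902. Derivatives: d/dx e^(−βu²) = −2βu·e^(−βu²), d²/dx² e^(−βu²) = (4β²u² − 2β)·e^(−βu²).
State is unnormalized: ∫|Ψ|² dx = 0.92902, and ∫Ψ*·(−ħ²/2m · Ψ'') dx = 0.94010, so ⟨T⟩ = 0.94010 / 0.92902.
⟨T⟩ = 1.0119.

1.012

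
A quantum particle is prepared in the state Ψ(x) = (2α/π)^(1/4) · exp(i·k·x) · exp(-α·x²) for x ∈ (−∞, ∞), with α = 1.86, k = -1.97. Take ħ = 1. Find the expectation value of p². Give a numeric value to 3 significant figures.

p² Ψ = −ħ² d²Ψ/dx²; ⟨p²⟩ = −ħ² ∫ Ψ*·Ψ'' dx.
Gaussian moments: ∫x^(2j)·e^(−2αx²) dx = (2j−1)!!/(4α)^j · √(π/(2α)), odd powers integrate to 0; here √(π/(2α)) = 0.91897. Derivatives: Ψ′ = (ik − 2αx)·Ψ, Ψ″ = ((ik − 2αx)² − 2α)·Ψ; the odd-in-x pieces drop out.
⟨p²⟩ = 5.7409.

5.74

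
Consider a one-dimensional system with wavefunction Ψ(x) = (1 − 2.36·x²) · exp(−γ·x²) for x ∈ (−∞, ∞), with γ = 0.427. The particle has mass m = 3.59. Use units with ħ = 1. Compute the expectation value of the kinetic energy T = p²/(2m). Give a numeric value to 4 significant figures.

0.2570

T = −(ħ²/2m) d²/dx², so ⟨T⟩ = −(ħ²/2m) ∫ Ψ*·Ψ'' dx / ∫|Ψ|² dx; with m = 3.59.
Expand each integrand as polynomial × e^(−2γx²) and use ∫x^(2j)·e^(−2γx²) dx = (2j−1)!!/(4γ)^j · √(π/(2γ)), odd powers → 0; here √(π/(2γ)) = 1.9180. Differentiate with the product rule, d/dx e^(−γx²) = −2γx·e^(−γx²).
State is unnormalized: ∫|Ψ|² dx = 7.6031, and ∫Ψ*·(−ħ²/2m · Ψ'') dx = 1.9537, so ⟨T⟩ = 1.9537 / 7.6031.
⟨T⟩ = 0.25696.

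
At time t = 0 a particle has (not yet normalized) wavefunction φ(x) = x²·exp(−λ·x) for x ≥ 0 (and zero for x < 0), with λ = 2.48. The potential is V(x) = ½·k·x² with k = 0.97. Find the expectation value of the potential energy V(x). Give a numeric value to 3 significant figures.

⟨V⟩ = ∫ V(x)·|φ|² dx / ∫|φ|² dx.
Every integrand reduces to terms xʲ·e^(−2λx) on [0, ∞); use ∫₀^∞ xʲ·e^(−2λx) dx = j!/(2λ)^(j+1).
State is unnormalized: ∫|φ|² dx = 0.0079947, and ∫φ*·V(x)·φ dx = 0.0047283, so ⟨V⟩ = 0.0047283 / 0.0079947.
⟨V⟩ = 0.59142.

0.591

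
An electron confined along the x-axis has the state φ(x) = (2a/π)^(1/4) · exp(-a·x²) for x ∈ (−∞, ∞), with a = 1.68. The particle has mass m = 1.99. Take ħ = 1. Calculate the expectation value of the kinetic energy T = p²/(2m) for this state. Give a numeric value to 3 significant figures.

T = −(ħ²/2m) d²/dx², so ⟨T⟩ = −(ħ²/2m) ∫ φ*·φ'' dx; with m = 1.99.
Gaussian moments: ∫x^(2j)·e^(−2ax²) dx = (2j−1)!!/(4a)^j · √(π/(2a)), odd powers integrate to 0; here √(π/(2a)) = 0.96695. Derivatives: d/dx e^(−ax²) = −2ax·e^(−ax²), d²/dx² e^(−ax²) = (4a²x² − 2a)·e^(−ax²).
⟨T⟩ = 0.42211.

0.422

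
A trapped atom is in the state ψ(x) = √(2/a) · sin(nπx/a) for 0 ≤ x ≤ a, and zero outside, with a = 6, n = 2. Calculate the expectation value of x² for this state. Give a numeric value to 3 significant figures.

11.5

⟨x²⟩ = ∫ x²·|ψ|² dx (integrals over the domain).
With sin²θ = (1 − cos2θ)/2 on 0 ≤ x ≤ a: ∫sin²(nπx/a) dx = a/2, ∫x·sin²(nπx/a) dx = a²/4, ∫x²·sin²(nπx/a) dx = a³·(1/6 − 1/(4n²π²)); higher powers xᵏ the same way, integrating xᵏ·cos(2nπx/a) by parts.
⟨x²⟩ = 11.544.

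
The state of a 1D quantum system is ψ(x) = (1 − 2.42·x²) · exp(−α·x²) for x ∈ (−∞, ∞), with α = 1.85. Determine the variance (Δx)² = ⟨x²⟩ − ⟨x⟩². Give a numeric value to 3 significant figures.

Compute ⟨x⟩ and ⟨x²⟩ separately, then (Δx)² = ⟨x²⟩ − ⟨x⟩².
Expand each integrand as polynomial × e^(−2αx²) and use ∫x^(2j)·e^(−2αx²) dx = (2j−1)!!/(4α)^j · √(π/(2α)), odd powers → 0; here √(π/(2α)) = 0.92145.
Normalization: ∫|ψ|² dx = 0.61441.
⟨x⟩ = 0.0000 and ⟨x²⟩ = 0.13012.
(Δx)² = 0.13012 − (0.0000)² = 0.13012.

0.130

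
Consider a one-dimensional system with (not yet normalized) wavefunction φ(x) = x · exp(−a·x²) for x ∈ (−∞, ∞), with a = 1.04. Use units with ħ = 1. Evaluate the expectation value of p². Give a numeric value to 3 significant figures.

3.12

p² φ = −ħ² d²φ/dx²; ⟨p²⟩ = −ħ² ∫ φ*·φ'' dx / ∫|φ|² dx.
Expand each integrand as polynomial × e^(−2ax²) and use ∫x^(2j)·e^(−2ax²) dx = (2j−1)!!/(4a)^j · √(π/(2a)), odd powers → 0; here √(π/(2a)) = 1.2290. Differentiate with the product rule, d/dx e^(−ax²) = −2ax·e^(−ax²).
State is unnormalized: ∫|φ|² dx = 0.29543, and ∫φ*·(−ħ² φ'') dx = 0.92173, so ⟨p²⟩ = 0.92173 / 0.29543.
⟨p²⟩ = 3.1200.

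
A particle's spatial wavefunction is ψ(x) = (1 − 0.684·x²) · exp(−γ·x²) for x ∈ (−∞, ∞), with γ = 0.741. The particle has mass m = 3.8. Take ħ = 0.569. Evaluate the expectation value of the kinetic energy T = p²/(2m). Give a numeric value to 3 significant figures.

0.0829

T = −(ħ²/2m) d²/dx², so ⟨T⟩ = −(ħ²/2m) ∫ ψ*·ψ'' dx / ∫|ψ|² dx; with m = 3.8.
Expand each integrand as polynomial × e^(−2γx²) and use ∫x^(2j)·e^(−2γx²) dx = (2j−1)!!/(4γ)^j · √(π/(2γ)), odd powers → 0; here √(π/(2γ)) = 1.4560. Differentiate with the product rule, d/dx e^(−γx²) = −2γx·e^(−γx²).
State is unnormalized: ∫|ψ|² dx = 1.0166, and ∫ψ*·(−ħ²/2m · ψ'') dx = 0.084305, so ⟨T⟩ = 0.084305 / 1.0166.
⟨T⟩ = 0.082929.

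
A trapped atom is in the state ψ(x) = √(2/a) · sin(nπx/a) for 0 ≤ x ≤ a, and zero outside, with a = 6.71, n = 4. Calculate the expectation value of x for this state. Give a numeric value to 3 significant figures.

⟨x⟩ = ∫ x·|ψ|² dx (integrals over the domain).
With sin²θ = (1 − cos2θ)/2 on 0 ≤ x ≤ a: ∫sin²(nπx/a) dx = a/2, ∫x·sin²(nπx/a) dx = a²/4, ∫x²·sin²(nπx/a) dx = a³·(1/6 − 1/(4n²π²)); higher powers xᵏ the same way, integrating xᵏ·cos(2nπx/a) by parts.
⟨x⟩ = 3.3550.

3.36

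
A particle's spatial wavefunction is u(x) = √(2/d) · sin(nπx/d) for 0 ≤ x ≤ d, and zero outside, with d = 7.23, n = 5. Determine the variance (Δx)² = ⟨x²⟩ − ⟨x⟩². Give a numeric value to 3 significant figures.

Compute ⟨x⟩ and ⟨x²⟩ separately, then (Δx)² = ⟨x²⟩ − ⟨x⟩².
With sin²θ = (1 − cos2θ)/2 on 0 ≤ x ≤ d: ∫sin²(nπx/d) dx = d/2, ∫x·sin²(nπx/d) dx = d²/4, ∫x²·sin²(nπx/d) dx = d³·(1/6 − 1/(4n²π²)); higher powers xᵏ the same way, integrating xᵏ·cos(2nπx/d) by parts.
⟨x⟩ = 3.6150 and ⟨x²⟩ = 17.318.
(Δx)² = 17.318 − (3.6150)² = 4.2501.

4.25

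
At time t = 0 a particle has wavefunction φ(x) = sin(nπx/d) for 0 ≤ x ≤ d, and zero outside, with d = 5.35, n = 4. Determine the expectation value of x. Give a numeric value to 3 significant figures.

2.68

⟨x⟩ = ∫ x·|φ|² dx / ∫|φ|² dx (integrals over the domain).
With sin²θ = (1 − cos2θ)/2 on 0 ≤ x ≤ d: ∫sin²(nπx/d) dx = d/2, ∫x·sin²(nπx/d) dx = d²/4, ∫x²·sin²(nπx/d) dx = d³·(1/6 − 1/(4n²π²)); higher powers xᵏ the same way, integrating xᵏ·cos(2nπx/d) by parts.
State is unnormalized: ∫|φ|² dx = 2.6750, and ∫φ*·x·φ dx = 7.1556, so ⟨x⟩ = 7.1556 / 2.6750.
⟨x⟩ = 2.6750.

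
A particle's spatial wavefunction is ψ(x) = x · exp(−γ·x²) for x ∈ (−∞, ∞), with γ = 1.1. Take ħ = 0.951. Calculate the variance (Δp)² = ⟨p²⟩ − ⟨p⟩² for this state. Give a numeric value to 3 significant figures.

Compute ⟨p⟩ and ⟨p²⟩ separately; (Δp)² = ⟨p²⟩ − ⟨p⟩².
Expand each integrand as polynomial × e^(−2γx²) and use ∫x^(2j)·e^(−2γx²) dx = (2j−1)!!/(4γ)^j · √(π/(2γ)), odd powers → 0; here √(π/(2γ)) = 1.1950. Differentiate with the product rule, d/dx e^(−γx²) = −2γx·e^(−γx²).
Normalization: ∫|ψ|² dx = 0.27159.
⟨p⟩ = 0.0000 and ⟨p²⟩ = 2.9845.
(Δp)² = 2.9845 − (0.0000)² = 2.9845.

2.98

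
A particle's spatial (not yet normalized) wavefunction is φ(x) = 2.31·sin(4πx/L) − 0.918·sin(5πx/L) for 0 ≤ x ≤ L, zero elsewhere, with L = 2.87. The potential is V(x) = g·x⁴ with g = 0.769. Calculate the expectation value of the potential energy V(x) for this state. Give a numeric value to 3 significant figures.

15.6

⟨V⟩ = ∫ V(x)·|φ|² dx / ∫|φ|² dx.
On 0 ≤ x ≤ L (j ≠ l): ∫sin²(jπx/L) dx = L/2, ∫sin(jπx/L)·sin(lπx/L) dx = 0; diagonal moments ∫x·sin²(jπx/L) dx = L²/4, ∫x²·sin²(jπx/L) dx = L³·(1/6 − 1/(4j²π²)); cross terms ∫x·sin(jπx/L)·sin(lπx/L) dx = 0 for j + l even and −4jlL²/(π²(j² − l²)²) for j + l odd, ∫x²·sin(jπx/L)·sin(lπx/L) dx = (−1)^(j+l)·4jlL³/(π²(j² − l²)²); higher powers the same way via product-to-sum and parts.
State is unnormalized: ∫|φ|² dx = 8.8666, and ∫φ*·V(x)·φ dx = 138.64, so ⟨V⟩ = 138.64 / 8.8666.
⟨V⟩ = 15.636.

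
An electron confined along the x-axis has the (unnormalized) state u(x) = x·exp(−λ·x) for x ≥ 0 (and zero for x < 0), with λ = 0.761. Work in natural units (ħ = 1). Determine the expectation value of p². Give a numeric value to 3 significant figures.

p² u = −ħ² d²u/dx²; ⟨p²⟩ = −ħ² ∫ u*·u'' dx / ∫|u|² dx.
Differentiate x·exp(−λ·x) with the product rule; every integrand then reduces to terms xʲ·e^(−2λx) on [0, ∞), with ∫₀^∞ xʲ·e^(−2λx) dx = j!/(2λ)^(j+1).
State is unnormalized: ∫|u|² dx = 0.56727, and ∫u*·(−ħ² u'') dx = 0.32852, so ⟨p²⟩ = 0.32852 / 0.56727.
⟨p²⟩ = 0.57912.

0.579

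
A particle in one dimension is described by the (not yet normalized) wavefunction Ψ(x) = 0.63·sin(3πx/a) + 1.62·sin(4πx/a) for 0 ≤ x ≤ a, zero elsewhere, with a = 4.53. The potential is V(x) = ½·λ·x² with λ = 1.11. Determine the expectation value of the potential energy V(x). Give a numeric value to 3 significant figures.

⟨V⟩ = ∫ V(x)·|Ψ|² dx / ∫|Ψ|² dx.
On 0 ≤ x ≤ a (j ≠ l): ∫sin²(jπx/a) dx = a/2, ∫sin(jπx/a)·sin(lπx/a) dx = 0; diagonal moments ∫x·sin²(jπx/a) dx = a²/4, ∫x²·sin²(jπx/a) dx = a³·(1/6 − 1/(4j²π²)); cross terms ∫x·sin(jπx/a)·sin(lπx/a) dx = 0 for j + l even and −4jla²/(π²(j² − l²)²) for j + l odd, ∫x²·sin(jπx/a)·sin(lπx/a) dx = (−1)^(j+l)·4jla³/(π²(j² − l²)²); higher powers the same way via product-to-sum and parts.
State is unnormalized: ∫|Ψ|² dx = 6.8432, and ∫Ψ*·V(x)·Ψ dx = 15.255, so ⟨V⟩ = 15.255 / 6.8432.
⟨V⟩ = 2.2292.

2.23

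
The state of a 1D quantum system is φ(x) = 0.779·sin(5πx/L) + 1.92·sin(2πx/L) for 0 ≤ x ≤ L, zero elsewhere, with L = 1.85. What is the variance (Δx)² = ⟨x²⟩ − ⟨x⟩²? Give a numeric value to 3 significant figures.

Compute ⟨x⟩ and ⟨x²⟩ separately, then (Δx)² = ⟨x²⟩ − ⟨x⟩².
On 0 ≤ x ≤ L (j ≠ l): ∫sin²(jπx/L) dx = L/2, ∫sin(jπx/L)·sin(lπx/L) dx = 0; diagonal moments ∫x·sin²(jπx/L) dx = L²/4, ∫x²·sin²(jπx/L) dx = L³·(1/6 − 1/(4j²π²)); cross terms ∫x·sin(jπx/L)·sin(lπx/L) dx = 0 for j + l even and −4jlL²/(π²(j² − l²)²) for j + l odd, ∫x²·sin(jπx/L)·sin(lπx/L) dx = (−1)^(j+l)·4jlL³/(π²(j² − l²)²); higher powers the same way via product-to-sum and parts.
Normalization: ∫|φ|² dx = 3.9712.
⟨x⟩ = 0.90131 and ⟨x²⟩ = 1.0588.
(Δx)² = 1.0588 − (0.90131)² = 0.24645.

0.246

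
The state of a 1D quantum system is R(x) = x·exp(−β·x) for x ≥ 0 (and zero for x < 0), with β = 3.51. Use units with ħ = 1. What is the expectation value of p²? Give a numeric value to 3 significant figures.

12.3

p² R = −ħ² d²R/dx²; ⟨p²⟩ = −ħ² ∫ R*·R'' dx / ∫|R|² dx.
Differentiate x·exp(−β·x) with the product rule; every integrand then reduces to terms xʲ·e^(−2βx) on [0, ∞), with ∫₀^∞ xʲ·e^(−2βx) dx = j!/(2β)^(j+1).
State is unnormalized: ∫|R|² dx = 0.0057812, and ∫R*·(−ħ² R'') dx = 0.071225, so ⟨p²⟩ = 0.071225 / 0.0057812.
⟨p²⟩ = 12.320.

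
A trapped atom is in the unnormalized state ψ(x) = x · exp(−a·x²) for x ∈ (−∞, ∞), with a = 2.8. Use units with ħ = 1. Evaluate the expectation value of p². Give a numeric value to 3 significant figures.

p² ψ = −ħ² d²ψ/dx²; ⟨p²⟩ = −ħ² ∫ ψ*·ψ'' dx / ∫|ψ|² dx.
Expand each integrand as polynomial × e^(−2ax²) and use ∫x^(2j)·e^(−2ax²) dx = (2j−1)!!/(4a)^j · √(π/(2a)), odd powers → 0; here √(π/(2a)) = 0.74900. Differentiate with the product rule, d/dx e^(−ax²) = −2ax·e^(−ax²).
State is unnormalized: ∫|ψ|² dx = 0.066875, and ∫ψ*·(−ħ² ψ'') dx = 0.56175, so ⟨p²⟩ = 0.56175 / 0.066875.
⟨p²⟩ = 8.4000.

8.40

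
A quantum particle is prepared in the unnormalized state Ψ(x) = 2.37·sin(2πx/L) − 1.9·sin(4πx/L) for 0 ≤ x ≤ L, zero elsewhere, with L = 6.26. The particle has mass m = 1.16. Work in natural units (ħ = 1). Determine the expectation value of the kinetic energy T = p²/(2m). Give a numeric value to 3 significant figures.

0.944

T = −(ħ²/2m) d²/dx², so ⟨T⟩ = −(ħ²/2m) ∫ Ψ*·Ψ'' dx / ∫|Ψ|² dx; with m = 1.16.
d²/dx² sin(jπx/L) = −(jπ/L)²·sin(jπx/L); on 0 ≤ x ≤ L, ∫sin²(jπx/L) dx = L/2 and ∫sin(jπx/L)·sin(lπx/L) dx = 0 for j ≠ l, so only diagonal terms survive in ∫|Ψ|² and ∫Ψ·Ψ″; ∫Ψ·Ψ′ dx = [Ψ²/2] between the walls = 0.
State is unnormalized: ∫|Ψ|² dx = 28.880, and ∫Ψ*·(−ħ²/2m · Ψ'') dx = 27.260, so ⟨T⟩ = 27.260 / 28.880.
⟨T⟩ = 0.94391.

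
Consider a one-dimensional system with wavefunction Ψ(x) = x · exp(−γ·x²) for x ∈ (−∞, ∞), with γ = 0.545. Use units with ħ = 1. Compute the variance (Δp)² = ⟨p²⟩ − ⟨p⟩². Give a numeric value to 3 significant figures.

1.64

Compute ⟨p⟩ and ⟨p²⟩ separately; (Δp)² = ⟨p²⟩ − ⟨p⟩².
Expand each integrand as polynomial × e^(−2γx²) and use ∫x^(2j)·e^(−2γx²) dx = (2j−1)!!/(4γ)^j · √(π/(2γ)), odd powers → 0; here √(π/(2γ)) = 1.6977. Differentiate with the product rule, d/dx e^(−γx²) = −2γx·e^(−γx²).
Normalization: ∫|Ψ|² dx = 0.77876.
⟨p⟩ = 0.0000 and ⟨p²⟩ = 1.6350.
(Δp)² = 1.6350 − (0.0000)² = 1.6350.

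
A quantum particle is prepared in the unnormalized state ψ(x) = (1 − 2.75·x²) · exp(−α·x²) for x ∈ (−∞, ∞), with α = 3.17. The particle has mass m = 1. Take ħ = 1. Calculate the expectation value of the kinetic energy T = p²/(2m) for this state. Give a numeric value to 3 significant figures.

T = −(ħ²/2m) d²/dx², so ⟨T⟩ = −(ħ²/2m) ∫ ψ*·ψ'' dx / ∫|ψ|² dx; with m = 1.
Expand each integrand as polynomial × e^(−2αx²) and use ∫x^(2j)·e^(−2αx²) dx = (2j−1)!!/(4α)^j · √(π/(2α)), odd powers → 0; here √(π/(2α)) = 0.70393. Differentiate with the product rule, d/dx e^(−αx²) = −2αx·e^(−αx²).
State is unnormalized: ∫|ψ|² dx = 0.49793, and ∫ψ*·(−ħ²/2m · ψ'') dx = 1.9670, so ⟨T⟩ = 1.9670 / 0.49793.
⟨T⟩ = 3.9504.

3.95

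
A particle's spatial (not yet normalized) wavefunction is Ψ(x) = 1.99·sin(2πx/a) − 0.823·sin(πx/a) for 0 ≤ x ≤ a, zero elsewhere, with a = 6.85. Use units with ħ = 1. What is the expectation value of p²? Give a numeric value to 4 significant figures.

p² Ψ = −ħ² d²Ψ/dx²; ⟨p²⟩ = −ħ² ∫ Ψ*·Ψ'' dx / ∫|Ψ|² dx.
d²/dx² sin(jπx/a) = −(jπ/a)²·sin(jπx/a); on 0 ≤ x ≤ a, ∫sin²(jπx/a) dx = a/2 and ∫sin(jπx/a)·sin(lπx/a) dx = 0 for j ≠ l, so only diagonal terms survive in ∫|Ψ|² and ∫Ψ·Ψ″; ∫Ψ·Ψ′ dx = [Ψ²/2] between the walls = 0.
State is unnormalized: ∫|Ψ|² dx = 15.883, and ∫Ψ*·(−ħ² Ψ'') dx = 11.900, so ⟨p²⟩ = 11.900 / 15.883.
⟨p²⟩ = 0.74919.

0.7492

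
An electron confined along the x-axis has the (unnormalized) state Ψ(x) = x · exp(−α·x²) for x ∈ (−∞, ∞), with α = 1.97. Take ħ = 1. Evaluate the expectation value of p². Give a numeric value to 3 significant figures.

5.91

p² Ψ = −ħ² d²Ψ/dx²; ⟨p²⟩ = −ħ² ∫ Ψ*·Ψ'' dx / ∫|Ψ|² dx.
Expand each integrand as polynomial × e^(−2αx²) and use ∫x^(2j)·e^(−2αx²) dx = (2j−1)!!/(4α)^j · √(π/(2α)), odd powers → 0; here √(π/(2α)) = 0.89295. Differentiate with the product rule, d/dx e^(−αx²) = −2αx·e^(−αx²).
State is unnormalized: ∫|Ψ|² dx = 0.11332, and ∫Ψ*·(−ħ² Ψ'') dx = 0.66971, so ⟨p²⟩ = 0.66971 / 0.11332.
⟨p²⟩ = 5.9100.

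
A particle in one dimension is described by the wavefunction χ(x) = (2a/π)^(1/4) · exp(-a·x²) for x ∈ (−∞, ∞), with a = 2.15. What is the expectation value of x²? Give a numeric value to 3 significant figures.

0.116

⟨x²⟩ = ∫ x²·|χ|² dx (integrals over the domain).
Gaussian moments: ∫x^(2j)·e^(−2ax²) dx = (2j−1)!!/(4a)^j · √(π/(2a)), odd powers integrate to 0; here √(π/(2a)) = 0.85475.
⟨x²⟩ = 0.11628.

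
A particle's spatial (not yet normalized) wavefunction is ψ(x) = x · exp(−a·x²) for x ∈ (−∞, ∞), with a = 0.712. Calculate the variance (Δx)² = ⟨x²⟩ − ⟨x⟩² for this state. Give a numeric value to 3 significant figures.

1.05

Compute ⟨x⟩ and ⟨x²⟩ separately, then (Δx)² = ⟨x²⟩ − ⟨x⟩².
Expand each integrand as polynomial × e^(−2ax²) and use ∫x^(2j)·e^(−2ax²) dx = (2j−1)!!/(4a)^j · √(π/(2a)), odd powers → 0; here √(π/(2a)) = 1.4853.
Normalization: ∫|ψ|² dx = 0.52153.
⟨x⟩ = 0.0000 and ⟨x²⟩ = 1.0534.
(Δx)² = 1.0534 − (0.0000)² = 1.0534.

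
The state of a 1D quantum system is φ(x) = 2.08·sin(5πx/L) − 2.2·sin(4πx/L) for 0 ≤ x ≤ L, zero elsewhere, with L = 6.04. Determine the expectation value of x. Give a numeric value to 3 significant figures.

4.23

⟨x⟩ = ∫ x·|φ|² dx / ∫|φ|² dx (integrals over the domain).
On 0 ≤ x ≤ L (j ≠ l): ∫sin²(jπx/L) dx = L/2, ∫sin(jπx/L)·sin(lπx/L) dx = 0; diagonal moments ∫x·sin²(jπx/L) dx = L²/4, ∫x²·sin²(jπx/L) dx = L³·(1/6 − 1/(4j²π²)); cross terms ∫x·sin(jπx/L)·sin(lπx/L) dx = 0 for j + l even and −4jlL²/(π²(j² − l²)²) for j + l odd, ∫x²·sin(jπx/L)·sin(lπx/L) dx = (−1)^(j+l)·4jlL³/(π²(j² − l²)²); higher powers the same way via product-to-sum and parts.
State is unnormalized: ∫|φ|² dx = 27.683, and ∫φ*·x·φ dx = 117.01, so ⟨x⟩ = 117.01 / 27.683.
⟨x⟩ = 4.2270.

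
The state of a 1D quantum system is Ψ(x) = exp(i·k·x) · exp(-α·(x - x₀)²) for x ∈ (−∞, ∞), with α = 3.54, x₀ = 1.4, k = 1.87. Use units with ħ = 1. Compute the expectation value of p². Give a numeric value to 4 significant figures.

7.037

p² Ψ = −ħ² d²Ψ/dx²; ⟨p²⟩ = −ħ² ∫ Ψ*·Ψ'' dx / ∫|Ψ|² dx.
Gaussian moments (u = x − x₀): ∫u^(2j)·e^(−2αu²) du = (2j−1)!!/(4α)^j · √(π/(2α)), odd powers integrate to 0; here √(π/(2α)) = 0.66613. Derivatives: Ψ′ = (ik − 2αu)·Ψ, Ψ″ = ((ik − 2αu)² − 2α)·Ψ; the odd-in-u pieces drop out.
State is unnormalized: ∫|Ψ|² dx = 0.66613, and ∫Ψ*·(−ħ² Ψ'') dx = 4.6875, so ⟨p²⟩ = 4.6875 / 0.66613.
⟨p²⟩ = 7.0369.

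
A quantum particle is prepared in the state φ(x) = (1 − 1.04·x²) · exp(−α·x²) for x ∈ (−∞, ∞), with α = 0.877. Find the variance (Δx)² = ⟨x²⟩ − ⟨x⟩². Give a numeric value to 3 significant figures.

Compute ⟨x⟩ and ⟨x²⟩ separately, then (Δx)² = ⟨x²⟩ − ⟨x⟩².
Expand each integrand as polynomial × e^(−2αx²) and use ∫x^(2j)·e^(−2αx²) dx = (2j−1)!!/(4α)^j · √(π/(2α)), odd powers → 0; here √(π/(2α)) = 1.3383.
Normalization: ∫|φ|² dx = 0.89767.
⟨x⟩ = 0.0000 and ⟨x²⟩ = 0.22932.
(Δx)² = 0.22932 − (0.0000)² = 0.22932.

0.229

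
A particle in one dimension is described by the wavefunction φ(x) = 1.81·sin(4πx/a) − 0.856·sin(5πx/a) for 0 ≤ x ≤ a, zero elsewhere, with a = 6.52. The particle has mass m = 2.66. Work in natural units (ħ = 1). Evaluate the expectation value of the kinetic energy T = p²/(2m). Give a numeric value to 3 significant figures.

0.770

T = −(ħ²/2m) d²/dx², so ⟨T⟩ = −(ħ²/2m) ∫ φ*·φ'' dx / ∫|φ|² dx; with m = 2.66.
d²/dx² sin(jπx/a) = −(jπ/a)²·sin(jπx/a); on 0 ≤ x ≤ a, ∫sin²(jπx/a) dx = a/2 and ∫sin(jπx/a)·sin(lπx/a) dx = 0 for j ≠ l, so only diagonal terms survive in ∫|φ|² and ∫φ·φ″; ∫φ·φ′ dx = [φ²/2] between the walls = 0.
State is unnormalized: ∫|φ|² dx = 13.069, and ∫φ*·(−ħ²/2m · φ'') dx = 10.064, so ⟨T⟩ = 10.064 / 13.069.
⟨T⟩ = 0.77004.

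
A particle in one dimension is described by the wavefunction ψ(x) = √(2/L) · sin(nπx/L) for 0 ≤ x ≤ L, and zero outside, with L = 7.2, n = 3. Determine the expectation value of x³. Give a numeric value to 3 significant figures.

⟨x³⟩ = ∫ x³·|ψ|² dx (integrals over the domain).
With sin²θ = (1 − cos2θ)/2 on 0 ≤ x ≤ L: ∫sin²(nπx/L) dx = L/2, ∫x·sin²(nπx/L) dx = L²/4, ∫x²·sin²(nπx/L) dx = L³·(1/6 − 1/(4n²π²)); higher powers xᵏ the same way, integrating xᵏ·cos(2nπx/L) by parts.
⟨x³⟩ = 90.161.

90.2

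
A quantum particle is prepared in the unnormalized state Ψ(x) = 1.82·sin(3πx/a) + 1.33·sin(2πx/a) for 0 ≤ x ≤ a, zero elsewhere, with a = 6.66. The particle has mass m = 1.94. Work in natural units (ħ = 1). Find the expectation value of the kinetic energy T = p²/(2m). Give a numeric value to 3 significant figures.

0.416

T = −(ħ²/2m) d²/dx², so ⟨T⟩ = −(ħ²/2m) ∫ Ψ*·Ψ'' dx / ∫|Ψ|² dx; with m = 1.94.
d²/dx² sin(jπx/a) = −(jπ/a)²·sin(jπx/a); on 0 ≤ x ≤ a, ∫sin²(jπx/a) dx = a/2 and ∫sin(jπx/a)·sin(lπx/a) dx = 0 for j ≠ l, so only diagonal terms survive in ∫|Ψ|² and ∫Ψ·Ψ″; ∫Ψ·Ψ′ dx = [Ψ²/2] between the walls = 0.
State is unnormalized: ∫|Ψ|² dx = 16.921, and ∫Ψ*·(−ħ²/2m · Ψ'') dx = 7.0443, so ⟨T⟩ = 7.0443 / 16.921.
⟨T⟩ = 0.41631.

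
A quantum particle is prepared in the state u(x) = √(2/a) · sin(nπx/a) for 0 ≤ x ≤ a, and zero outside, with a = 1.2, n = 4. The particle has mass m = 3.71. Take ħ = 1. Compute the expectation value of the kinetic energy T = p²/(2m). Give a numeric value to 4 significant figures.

14.78

T = −(ħ²/2m) d²/dx², so ⟨T⟩ = −(ħ²/2m) ∫ u*·u'' dx; with m = 3.71.
d/dx sin(nπx/a) = (nπ/a)·cos(nπx/a) and d²/dx² sin(nπx/a) = −(nπ/a)²·sin(nπx/a); on 0 ≤ x ≤ a, ∫sin²(nπx/a) dx = a/2 and ∫sin(nπx/a)·cos(nπx/a) dx = 0.
⟨T⟩ = 14.779.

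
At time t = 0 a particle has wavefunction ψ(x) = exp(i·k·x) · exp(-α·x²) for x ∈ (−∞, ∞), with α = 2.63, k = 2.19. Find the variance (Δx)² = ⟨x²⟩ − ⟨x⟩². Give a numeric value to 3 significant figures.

0.0951

Compute ⟨x⟩ and ⟨x²⟩ separately, then (Δx)² = ⟨x²⟩ − ⟨x⟩².
Gaussian moments: ∫x^(2j)·e^(−2αx²) dx = (2j−1)!!/(4α)^j · √(π/(2α)), odd powers integrate to 0; here √(π/(2α)) = 0.77283.
Normalization: ∫|ψ|² dx = 0.77283.
⟨x⟩ = 0.0000 and ⟨x²⟩ = 0.095057.
(Δx)² = 0.095057 − (0.0000)² = 0.095057.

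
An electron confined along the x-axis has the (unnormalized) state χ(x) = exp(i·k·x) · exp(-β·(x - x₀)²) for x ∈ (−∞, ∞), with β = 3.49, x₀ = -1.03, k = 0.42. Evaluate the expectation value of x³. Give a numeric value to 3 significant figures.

-1.31

⟨x³⟩ = ∫ x³·|χ|² dx / ∫|χ|² dx (integrals over the domain).
Gaussian moments (u = x − x₀): ∫u^(2j)·e^(−2βu²) du = (2j−1)!!/(4β)^j · √(π/(2β)), odd powers integrate to 0; here √(π/(2β)) = 0.67088.
State is unnormalized: ∫|χ|² dx = 0.67088, and ∫χ*·x³·χ dx = -0.88159, so ⟨x³⟩ = -0.88159 / 0.67088.
⟨x³⟩ = -1.3141.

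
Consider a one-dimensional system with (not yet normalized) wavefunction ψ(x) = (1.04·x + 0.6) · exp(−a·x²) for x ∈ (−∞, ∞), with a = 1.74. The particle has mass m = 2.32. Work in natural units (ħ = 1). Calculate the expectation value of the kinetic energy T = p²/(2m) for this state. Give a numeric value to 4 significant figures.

T = −(ħ²/2m) d²/dx², so ⟨T⟩ = −(ħ²/2m) ∫ ψ*·ψ'' dx / ∫|ψ|² dx; with m = 2.32.
Expand each integrand as polynomial × e^(−2ax²) and use ∫x^(2j)·e^(−2ax²) dx = (2j−1)!!/(4a)^j · √(π/(2a)), odd powers → 0; here √(π/(2a)) = 0.95013. Differentiate with the product rule, d/dx e^(−ax²) = −2ax·e^(−ax²).
State is unnormalized: ∫|ψ|² dx = 0.48970, and ∫ψ*·(−ħ²/2m · ψ'') dx = 0.29438, so ⟨T⟩ = 0.29438 / 0.48970.
⟨T⟩ = 0.60114.

0.6011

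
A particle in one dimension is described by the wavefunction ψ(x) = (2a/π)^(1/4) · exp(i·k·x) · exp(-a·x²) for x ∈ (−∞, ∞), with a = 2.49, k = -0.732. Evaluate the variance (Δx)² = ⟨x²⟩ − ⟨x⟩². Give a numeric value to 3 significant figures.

Compute ⟨x⟩ and ⟨x²⟩ separately, then (Δx)² = ⟨x²⟩ − ⟨x⟩².
Gaussian moments: ∫x^(2j)·e^(−2ax²) dx = (2j−1)!!/(4a)^j · √(π/(2a)), odd powers integrate to 0; here √(π/(2a)) = 0.79426.
⟨x⟩ = 0.0000 and ⟨x²⟩ = 0.10040.
(Δx)² = 0.10040 − (0.0000)² = 0.10040.

0.100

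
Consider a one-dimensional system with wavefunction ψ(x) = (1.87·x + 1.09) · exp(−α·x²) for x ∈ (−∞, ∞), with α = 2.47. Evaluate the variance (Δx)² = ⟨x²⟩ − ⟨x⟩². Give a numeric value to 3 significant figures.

Compute ⟨x⟩ and ⟨x²⟩ separately, then (Δx)² = ⟨x²⟩ − ⟨x⟩².
Expand each integrand as polynomial × e^(−2αx²) and use ∫x^(2j)·e^(−2αx²) dx = (2j−1)!!/(4α)^j · √(π/(2α)), odd powers → 0; here √(π/(2α)) = 0.79746.
Normalization: ∫|ψ|² dx = 1.2297.
⟨x⟩ = 0.26758 and ⟨x²⟩ = 0.14768.
(Δx)² = 0.14768 − (0.26758)² = 0.076081.

0.0761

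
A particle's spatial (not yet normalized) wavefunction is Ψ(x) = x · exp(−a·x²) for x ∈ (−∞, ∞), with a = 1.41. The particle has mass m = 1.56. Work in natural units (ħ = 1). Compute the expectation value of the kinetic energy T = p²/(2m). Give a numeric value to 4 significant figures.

T = −(ħ²/2m) d²/dx², so ⟨T⟩ = −(ħ²/2m) ∫ Ψ*·Ψ'' dx / ∫|Ψ|² dx; with m = 1.56.
Expand each integrand as polynomial × e^(−2ax²) and use ∫x^(2j)·e^(−2ax²) dx = (2j−1)!!/(4a)^j · √(π/(2a)), odd powers → 0; here √(π/(2a)) = 1.0555. Differentiate with the product rule, d/dx e^(−ax²) = −2ax·e^(−ax²).
State is unnormalized: ∫|Ψ|² dx = 0.18714, and ∫Ψ*·(−ħ²/2m · Ψ'') dx = 0.25372, so ⟨T⟩ = 0.25372 / 0.18714.
⟨T⟩ = 1.3558.

1.356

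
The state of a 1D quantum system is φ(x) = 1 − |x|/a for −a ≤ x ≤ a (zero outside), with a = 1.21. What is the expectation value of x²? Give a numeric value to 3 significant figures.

0.146

⟨x²⟩ = ∫ x²·|φ|² dx / ∫|φ|² dx (integrals over the domain).
φ is even, so ∫ over [−a, a] = 2∫₀ᵃ with φ = 1 − x/a there: ∫₀ᵃ (1 − x/a)² dx = a/3, ∫₀ᵃ x²(1 − x/a)² dx = a³/30, ∫₀ᵃ x⁴(1 − x/a)² dx = a⁵/105.
State is unnormalized: ∫|φ|² dx = 0.80667, and ∫φ*·x²·φ dx = 0.11810, so ⟨x²⟩ = 0.11810 / 0.80667.
⟨x²⟩ = 0.14641.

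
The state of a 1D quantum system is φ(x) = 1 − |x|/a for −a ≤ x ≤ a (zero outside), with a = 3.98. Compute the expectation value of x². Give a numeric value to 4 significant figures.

1.584

⟨x²⟩ = ∫ x²·|φ|² dx / ∫|φ|² dx (integrals over the domain).
φ is even, so ∫ over [−a, a] = 2∫₀ᵃ with φ = 1 − x/a there: ∫₀ᵃ (1 − x/a)² dx = a/3, ∫₀ᵃ x²(1 − x/a)² dx = a³/30, ∫₀ᵃ x⁴(1 − x/a)² dx = a⁵/105.
State is unnormalized: ∫|φ|² dx = 2.6533, and ∫φ*·x²·φ dx = 4.2030, so ⟨x²⟩ = 4.2030 / 2.6533.
⟨x²⟩ = 1.5840.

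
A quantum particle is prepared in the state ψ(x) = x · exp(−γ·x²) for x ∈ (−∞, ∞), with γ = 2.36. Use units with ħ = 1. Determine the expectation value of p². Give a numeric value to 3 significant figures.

p² ψ = −ħ² d²ψ/dx²; ⟨p²⟩ = −ħ² ∫ ψ*·ψ'' dx / ∫|ψ|² dx.
Expand each integrand as polynomial × e^(−2γx²) and use ∫x^(2j)·e^(−2γx²) dx = (2j−1)!!/(4γ)^j · √(π/(2γ)), odd powers → 0; here √(π/(2γ)) = 0.81584. Differentiate with the product rule, d/dx e^(−γx²) = −2γx·e^(−γx²).
State is unnormalized: ∫|ψ|² dx = 0.086424, and ∫ψ*·(−ħ² ψ'') dx = 0.61188, so ⟨p²⟩ = 0.61188 / 0.086424.
⟨p²⟩ = 7.0800.

7.08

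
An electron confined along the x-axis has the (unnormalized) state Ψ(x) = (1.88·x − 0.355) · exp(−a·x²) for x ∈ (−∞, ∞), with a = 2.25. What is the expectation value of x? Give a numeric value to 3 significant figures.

-0.286

⟨x⟩ = ∫ x·|Ψ|² dx / ∫|Ψ|² dx (integrals over the domain).
Expand each integrand as polynomial × e^(−2ax²) and use ∫x^(2j)·e^(−2ax²) dx = (2j−1)!!/(4a)^j · √(π/(2a)), odd powers → 0; here √(π/(2a)) = 0.83554.
State is unnormalized: ∫|Ψ|² dx = 0.43343, and ∫Ψ*·x·Ψ dx = -0.12392, so ⟨x⟩ = -0.12392 / 0.43343.
⟨x⟩ = -0.28591.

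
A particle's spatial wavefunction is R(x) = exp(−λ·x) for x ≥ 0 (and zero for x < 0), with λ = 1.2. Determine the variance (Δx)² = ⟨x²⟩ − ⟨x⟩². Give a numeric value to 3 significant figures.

Compute ⟨x⟩ and ⟨x²⟩ separately, then (Δx)² = ⟨x²⟩ − ⟨x⟩².
Every integrand reduces to terms xʲ·e^(−2λx) on [0, ∞); use ∫₀^∞ xʲ·e^(−2λx) dx = j!/(2λ)^(j+1).
Normalization: ∫|R|² dx = 0.41667.
⟨x⟩ = 0.41667 and ⟨x²⟩ = 0.34722.
(Δx)² = 0.34722 − (0.41667)² = 0.17361.

0.174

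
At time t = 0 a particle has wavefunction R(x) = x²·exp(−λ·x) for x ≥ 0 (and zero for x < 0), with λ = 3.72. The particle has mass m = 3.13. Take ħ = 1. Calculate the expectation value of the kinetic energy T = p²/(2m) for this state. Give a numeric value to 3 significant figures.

T = −(ħ²/2m) d²/dx², so ⟨T⟩ = −(ħ²/2m) ∫ R*·R'' dx / ∫|R|² dx; with m = 3.13.
Differentiate x²·exp(−λ·x) with the product rule; every integrand then reduces to terms xʲ·e^(−2λx) on [0, ∞), with ∫₀^∞ xʲ·e^(−2λx) dx = j!/(2λ)^(j+1).
State is unnormalized: ∫|R|² dx = 0.0010528, and ∫R*·(−ħ²/2m · R'') dx = 0.00077578, so ⟨T⟩ = 0.00077578 / 0.0010528.
⟨T⟩ = 0.73687.

0.737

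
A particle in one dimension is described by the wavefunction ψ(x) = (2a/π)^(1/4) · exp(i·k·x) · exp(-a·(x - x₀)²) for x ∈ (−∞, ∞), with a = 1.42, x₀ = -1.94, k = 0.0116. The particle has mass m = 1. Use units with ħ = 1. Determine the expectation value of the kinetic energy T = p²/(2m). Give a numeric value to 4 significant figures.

0.7101

T = −(ħ²/2m) d²/dx², so ⟨T⟩ = −(ħ²/2m) ∫ ψ*·ψ'' dx; with m = 1.
Gaussian moments (u = x − x₀): ∫u^(2j)·e^(−2au²) du = (2j−1)!!/(4a)^j · √(π/(2a)), odd powers integrate to 0; here √(π/(2a)) = 1.0518. Derivatives: ψ′ = (ik − 2au)·ψ, ψ″ = ((ik − 2au)² − 2a)·ψ; the odd-in-u pieces drop out.
⟨T⟩ = 0.71007.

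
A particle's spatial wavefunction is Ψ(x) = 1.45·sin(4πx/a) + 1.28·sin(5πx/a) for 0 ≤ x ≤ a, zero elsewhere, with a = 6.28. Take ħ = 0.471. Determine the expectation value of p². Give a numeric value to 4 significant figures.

p² Ψ = −ħ² d²Ψ/dx²; ⟨p²⟩ = −ħ² ∫ Ψ*·Ψ'' dx / ∫|Ψ|² dx.
d²/dx² sin(jπx/a) = −(jπ/a)²·sin(jπx/a); on 0 ≤ x ≤ a, ∫sin²(jπx/a) dx = a/2 and ∫sin(jπx/a)·sin(lπx/a) dx = 0 for j ≠ l, so only diagonal terms survive in ∫|Ψ|² and ∫Ψ·Ψ″; ∫Ψ·Ψ′ dx = [Ψ²/2] between the walls = 0.
State is unnormalized: ∫|Ψ|² dx = 11.746, and ∫Ψ*·(−ħ² Ψ'') dx = 13.004, so ⟨p²⟩ = 13.004 / 11.746.
⟨p²⟩ = 1.1071.

1.107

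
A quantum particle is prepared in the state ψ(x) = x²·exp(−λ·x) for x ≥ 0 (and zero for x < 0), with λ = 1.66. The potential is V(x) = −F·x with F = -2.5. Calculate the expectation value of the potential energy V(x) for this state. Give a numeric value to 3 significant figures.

3.77

⟨V⟩ = ∫ V(x)·|ψ|² dx / ∫|ψ|² dx.
Every integrand reduces to terms xʲ·e^(−2λx) on [0, ∞); use ∫₀^∞ xʲ·e^(−2λx) dx = j!/(2λ)^(j+1).
State is unnormalized: ∫|ψ|² dx = 0.059501, and ∫ψ*·V(x)·ψ dx = 0.22402, so ⟨V⟩ = 0.22402 / 0.059501.
⟨V⟩ = 3.7651.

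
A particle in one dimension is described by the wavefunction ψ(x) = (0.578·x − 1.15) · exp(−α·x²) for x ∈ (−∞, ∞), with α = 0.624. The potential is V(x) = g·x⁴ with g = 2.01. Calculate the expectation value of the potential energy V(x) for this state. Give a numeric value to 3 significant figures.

⟨V⟩ = ∫ V(x)·|ψ|² dx / ∫|ψ|² dx.
Expand each integrand as polynomial × e^(−2αx²) and use ∫x^(2j)·e^(−2αx²) dx = (2j−1)!!/(4α)^j · √(π/(2α)), odd powers → 0; here √(π/(2α)) = 1.5866.
State is unnormalized: ∫|ψ|² dx = 2.3106, and ∫ψ*·V(x)·ψ dx = 3.0586, so ⟨V⟩ = 3.0586 / 2.3106.
⟨V⟩ = 1.3237.

1.32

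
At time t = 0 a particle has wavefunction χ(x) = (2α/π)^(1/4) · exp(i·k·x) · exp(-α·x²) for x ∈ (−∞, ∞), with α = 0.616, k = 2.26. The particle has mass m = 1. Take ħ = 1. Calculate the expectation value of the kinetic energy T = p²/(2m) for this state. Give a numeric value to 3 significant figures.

2.86

T = −(ħ²/2m) d²/dx², so ⟨T⟩ = −(ħ²/2m) ∫ χ*·χ'' dx; with m = 1.
Gaussian moments: ∫x^(2j)·e^(−2αx²) dx = (2j−1)!!/(4α)^j · √(π/(2α)), odd powers integrate to 0; here √(π/(2α)) = 1.5969. Derivatives: χ′ = (ik − 2αx)·χ, χ″ = ((ik − 2αx)² − 2α)·χ; the odd-in-x pieces drop out.
⟨T⟩ = 2.8618.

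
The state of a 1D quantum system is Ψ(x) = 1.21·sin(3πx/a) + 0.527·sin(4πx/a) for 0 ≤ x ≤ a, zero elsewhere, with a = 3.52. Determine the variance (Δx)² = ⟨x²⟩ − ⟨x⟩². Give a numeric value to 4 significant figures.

Compute ⟨x⟩ and ⟨x²⟩ separately, then (Δx)² = ⟨x²⟩ − ⟨x⟩².
On 0 ≤ x ≤ a (j ≠ l): ∫sin²(jπx/a) dx = a/2, ∫sin(jπx/a)·sin(lπx/a) dx = 0; diagonal moments ∫x·sin²(jπx/a) dx = a²/4, ∫x²·sin²(jπx/a) dx = a³·(1/6 − 1/(4j²π²)); cross terms ∫x·sin(jπx/a)·sin(lπx/a) dx = 0 for j + l even and −4jla²/(π²(j² − l²)²) for j + l odd, ∫x²·sin(jπx/a)·sin(lπx/a) dx = (−1)^(j+l)·4jla³/(π²(j² − l²)²); higher powers the same way via product-to-sum and parts.
Normalization: ∫|Ψ|² dx = 3.0656.
⟨x⟩ = 1.2484 and ⟨x²⟩ = 2.2644.
(Δx)² = 2.2644 − (1.2484)² = 0.70591.

0.7059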